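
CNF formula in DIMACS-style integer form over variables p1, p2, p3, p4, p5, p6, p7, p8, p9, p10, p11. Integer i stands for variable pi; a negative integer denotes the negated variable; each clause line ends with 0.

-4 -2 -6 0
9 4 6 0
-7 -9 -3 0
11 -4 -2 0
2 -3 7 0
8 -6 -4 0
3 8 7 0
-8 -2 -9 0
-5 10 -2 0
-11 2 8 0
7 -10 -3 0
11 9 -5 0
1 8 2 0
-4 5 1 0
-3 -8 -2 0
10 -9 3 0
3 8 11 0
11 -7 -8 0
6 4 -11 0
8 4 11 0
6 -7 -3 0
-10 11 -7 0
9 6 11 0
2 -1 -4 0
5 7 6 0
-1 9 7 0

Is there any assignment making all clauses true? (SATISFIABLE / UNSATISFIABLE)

SATISFIABLE

Set p1 = False and propagate.
Try p2 = False.
  then p8 is forced to True.
The remaining clauses are satisfied by p3 = False, p4 = False, p5 = True, p6 = True, p7 = True, p9 = False, p10 = False, p11 = True.
Every clause has at least one true literal under this assignment.
So p1=False, p2=False, p3=False, p4=False, p5=True, p6=True, p7=True, p8=True, p9=False, p10=False, p11=True is a satisfying assignment.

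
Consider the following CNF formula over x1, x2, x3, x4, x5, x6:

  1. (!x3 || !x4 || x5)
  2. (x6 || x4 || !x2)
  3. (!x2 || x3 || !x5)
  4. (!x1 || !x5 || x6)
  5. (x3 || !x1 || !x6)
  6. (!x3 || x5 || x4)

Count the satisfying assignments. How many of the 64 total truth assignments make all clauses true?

25

Case analysis on x3 and x5:
  x3=1, x5=1: 11 of the 16 assignments to (x1,x2,x4,x6) work.
  x3=1, x5=0: a clause becomes empty — 0.
  x3=0, x5=1: remaining (x1,x2,x4,x6) ∈ {(0,0,0,0); (0,0,0,1); (0,0,1,0); (0,0,1,1)} — 4.
  x3=0, x5=0: 10 of the 16 assignments to (x1,x2,x4,x6) work.
Total: 11 + 0 + 4 + 10 = 25.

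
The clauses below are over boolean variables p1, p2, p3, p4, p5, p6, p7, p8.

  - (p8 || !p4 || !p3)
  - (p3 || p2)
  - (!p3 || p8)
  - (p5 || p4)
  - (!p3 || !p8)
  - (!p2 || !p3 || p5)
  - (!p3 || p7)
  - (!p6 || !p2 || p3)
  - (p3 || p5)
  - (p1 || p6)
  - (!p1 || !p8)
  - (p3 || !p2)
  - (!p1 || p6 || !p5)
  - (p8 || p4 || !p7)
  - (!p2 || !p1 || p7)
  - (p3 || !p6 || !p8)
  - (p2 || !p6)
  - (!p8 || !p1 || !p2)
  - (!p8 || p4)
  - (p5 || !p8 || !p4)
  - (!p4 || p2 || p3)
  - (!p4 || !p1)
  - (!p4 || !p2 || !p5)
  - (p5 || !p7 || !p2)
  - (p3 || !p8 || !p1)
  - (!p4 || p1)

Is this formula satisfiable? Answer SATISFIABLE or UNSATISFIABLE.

p3 = True:
  propagation gives p8=True; an empty clause results — contradiction.
p3 = False:
  propagation gives p2=True; an empty clause results — contradiction.
Every branch closes, so no satisfying assignment exists.

UNSATISFIABLE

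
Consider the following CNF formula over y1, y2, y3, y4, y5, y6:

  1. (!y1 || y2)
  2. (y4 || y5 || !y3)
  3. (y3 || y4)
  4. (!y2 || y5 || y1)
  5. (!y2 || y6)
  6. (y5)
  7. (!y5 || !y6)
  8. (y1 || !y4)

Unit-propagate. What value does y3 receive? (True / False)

Unit clause (y5) sets y5 = True.
(!y6 || !y5): since y5 = True, the clause reduces to (!y6). y6 = False.
From (!y2 || y6) and y6 = False: y2 = False.
(!y1 || y2) with y2 = False leaves only !y1, so y1 = False.
In (y1 || !y4), y1 is now false; !y4 must hold, so y4 = False.
(y3 || y4): since y4 = False, the clause reduces to (y3). y3 = True.

True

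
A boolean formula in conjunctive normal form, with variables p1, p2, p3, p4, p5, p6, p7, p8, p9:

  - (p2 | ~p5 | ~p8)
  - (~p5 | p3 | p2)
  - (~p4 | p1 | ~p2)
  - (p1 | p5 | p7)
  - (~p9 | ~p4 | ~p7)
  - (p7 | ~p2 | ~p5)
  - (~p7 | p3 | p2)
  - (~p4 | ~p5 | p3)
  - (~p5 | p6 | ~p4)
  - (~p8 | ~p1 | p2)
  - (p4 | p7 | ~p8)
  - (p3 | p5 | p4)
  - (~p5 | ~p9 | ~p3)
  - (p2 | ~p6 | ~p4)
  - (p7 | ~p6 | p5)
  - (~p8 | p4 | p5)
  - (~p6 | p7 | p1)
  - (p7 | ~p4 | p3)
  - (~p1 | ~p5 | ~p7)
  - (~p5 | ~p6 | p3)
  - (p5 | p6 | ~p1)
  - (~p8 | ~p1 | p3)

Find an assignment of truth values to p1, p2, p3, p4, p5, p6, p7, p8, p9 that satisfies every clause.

p8 occurs only negated in the remaining clauses — set p8 = False.
Try p1 = True.
Try p2 = True.
Set p3 = True and propagate.
For the remaining variables, p4 = False, p5 = False, p6 = True, p7 = True, p9 = True works.
Check each clause:
  1. (p2 | ~p5 | ~p8) — ~p8 is true.
  2. (p2 | p3 | ~p5) — p2 is true.
  3. (~p2 | p1 | ~p4) — p1 is true.
  4. (p1 | p5 | p7) — p1 is true.
  5. (~p9 | ~p4 | ~p7) — ~p4 is true.
  6. (p7 | ~p2 | ~p5) — ~p5 is true.
  7. (p2 | ~p7 | p3) — p2 is true.
  8. (p3 | ~p5 | ~p4) — p3 is true.
  9. (~p5 | ~p4 | p6) — ~p5 is true.
  10. (p2 | ~p1 | ~p8) — ~p8 is true.
  11. (p7 | p4 | ~p8) — ~p8 is true.
  12. (p5 | p3 | p4) — p3 is true.
  13. (~p9 | ~p5 | ~p3) — ~p5 is true.
  14. (~p4 | ~p6 | p2) — p2 is true.
  15. (p7 | ~p6 | p5) — p7 is true.
  16. (p4 | ~p8 | p5) — ~p8 is true.
  17. (p7 | ~p6 | p1) — p1 is true.
  18. (~p4 | p7 | p3) — p3 is true.
  19. (~p5 | ~p1 | ~p7) — ~p5 is true.
  20. (~p6 | p3 | ~p5) — p3 is true.
  21. (p6 | p5 | ~p1) — p6 is true.
  22. (p3 | ~p1 | ~p8) — ~p8 is true.

p1 = True, p2 = True, p3 = True, p4 = False, p5 = False, p6 = True, p7 = True, p8 = False, p9 = True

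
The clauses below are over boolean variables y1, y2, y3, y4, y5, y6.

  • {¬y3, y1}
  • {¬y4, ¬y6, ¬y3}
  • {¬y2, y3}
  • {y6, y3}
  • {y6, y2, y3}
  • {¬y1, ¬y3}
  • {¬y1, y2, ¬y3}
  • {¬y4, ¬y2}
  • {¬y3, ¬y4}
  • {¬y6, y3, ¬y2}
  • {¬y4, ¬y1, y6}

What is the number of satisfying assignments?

8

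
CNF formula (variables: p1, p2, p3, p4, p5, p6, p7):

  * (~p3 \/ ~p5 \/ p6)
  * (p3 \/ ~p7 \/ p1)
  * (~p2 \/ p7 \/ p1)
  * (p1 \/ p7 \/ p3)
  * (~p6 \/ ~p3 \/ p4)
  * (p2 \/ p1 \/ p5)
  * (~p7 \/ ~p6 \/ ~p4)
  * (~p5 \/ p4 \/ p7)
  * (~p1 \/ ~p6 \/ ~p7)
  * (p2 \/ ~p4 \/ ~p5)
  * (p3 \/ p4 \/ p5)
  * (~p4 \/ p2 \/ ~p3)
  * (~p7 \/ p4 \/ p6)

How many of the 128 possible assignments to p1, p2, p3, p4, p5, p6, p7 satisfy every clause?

Case analysis on p4 and p7:
  p4=T, p7=T: 5 of the 32 assignments to (p1,p2,p3,p5,p6) work.
  p4=T, p7=F: 9 of the 32 assignments to (p1,p2,p3,p5,p6) work.
  p4=F, p7=T: a clause becomes empty — 0.
  p4=F, p7=F: remaining (p1,p2,p3,p5,p6) ∈ {(T,F,T,F,F); (T,T,T,F,F)} — 2.
Total: 5 + 9 + 0 + 2 = 16.

16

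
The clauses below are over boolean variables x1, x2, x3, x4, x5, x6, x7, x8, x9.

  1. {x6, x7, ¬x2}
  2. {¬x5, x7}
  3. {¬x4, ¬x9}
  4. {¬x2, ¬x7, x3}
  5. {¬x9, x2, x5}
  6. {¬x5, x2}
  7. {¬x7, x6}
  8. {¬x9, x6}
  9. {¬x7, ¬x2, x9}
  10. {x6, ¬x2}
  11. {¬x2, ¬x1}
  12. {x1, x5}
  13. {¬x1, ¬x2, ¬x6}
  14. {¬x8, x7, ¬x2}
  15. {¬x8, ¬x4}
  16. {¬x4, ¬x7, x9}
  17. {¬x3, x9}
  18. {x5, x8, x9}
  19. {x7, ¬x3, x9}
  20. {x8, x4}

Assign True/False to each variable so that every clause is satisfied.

Set x1 = True and propagate.
  then x2 is forced to False.
  then x5 is forced to False.
  then x9 is forced to False.
  then x3 is forced to False.
  then x8 is forced to True.
  then x4 is forced to False.
Branch on x6: take x6 = True.
x7 is now unconstrained; take x7 = False.
Every clause has at least one true literal under this assignment.
Check each clause:
  1. {x6, ¬x2, x7} — x6 is true.
  2. {x7, ¬x5} — ¬x5 is true.
  3. {¬x4, ¬x9} — ¬x4 is true.
  4. {¬x7, ¬x2, x3} — ¬x7 is true.
  5. {x2, ¬x9, x5} — ¬x9 is true.
  6. {x2, ¬x5} — ¬x5 is true.
  7. {x6, ¬x7} — ¬x7 is true.
  8. {¬x9, x6} — x6 is true.
  9. {x9, ¬x7, ¬x2} — ¬x7 is true.
  10. {x6, ¬x2} — x6 is true.
  11. {¬x2, ¬x1} — ¬x2 is true.
  12. {x1, x5} — x1 is true.
  13. {¬x6, ¬x1, ¬x2} — ¬x2 is true.
  14. {x7, ¬x8, ¬x2} — ¬x2 is true.
  15. {¬x8, ¬x4} — ¬x4 is true.
  16. {x9, ¬x7, ¬x4} — ¬x4 is true.
  17. {¬x3, x9} — ¬x3 is true.
  18. {x9, x5, x8} — x8 is true.
  19. {¬x3, x7, x9} — ¬x3 is true.
  20. {x8, x4} — x8 is true.

x1=True  x2=False  x3=False  x4=False  x5=False  x6=True  x7=False  x8=True  x9=False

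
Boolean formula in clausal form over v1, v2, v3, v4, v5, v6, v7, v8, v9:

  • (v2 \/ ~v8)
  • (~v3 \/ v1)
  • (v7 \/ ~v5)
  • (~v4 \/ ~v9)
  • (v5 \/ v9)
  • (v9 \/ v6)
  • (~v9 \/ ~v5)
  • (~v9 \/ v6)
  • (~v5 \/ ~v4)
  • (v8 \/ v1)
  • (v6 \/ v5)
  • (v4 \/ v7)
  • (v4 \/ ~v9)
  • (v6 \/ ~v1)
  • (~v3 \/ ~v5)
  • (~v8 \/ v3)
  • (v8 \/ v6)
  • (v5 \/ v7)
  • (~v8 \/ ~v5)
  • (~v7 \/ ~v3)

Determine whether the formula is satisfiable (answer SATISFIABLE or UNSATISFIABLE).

SATISFIABLE

v2 occurs only positively in the remaining clauses — set v2 = True.
Pure literal: v6 appears only positively; assign v6 = True.
Branch on v1: take v1 = True.
Try v3 = False.
  then v8 is forced to False.
The remaining clauses are satisfied by v4 = False, v5 = True, v7 = True, v9 = False.
So v1=1, v2=1, v3=0, v4=0, v5=1, v6=1, v7=1, v8=0, v9=0 is a satisfying assignment.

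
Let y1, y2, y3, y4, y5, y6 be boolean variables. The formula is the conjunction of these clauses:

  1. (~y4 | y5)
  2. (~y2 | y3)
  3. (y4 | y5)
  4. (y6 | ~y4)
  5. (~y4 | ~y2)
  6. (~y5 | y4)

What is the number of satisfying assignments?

4

The models are:
  y1=0 y2=0 y3=0 y4=1 y5=1 y6=1
  y1=0 y2=0 y3=1 y4=1 y5=1 y6=1
  y1=1 y2=0 y3=0 y4=1 y5=1 y6=1
  y1=1 y2=0 y3=1 y4=1 y5=1 y6=1
That's 4 in total.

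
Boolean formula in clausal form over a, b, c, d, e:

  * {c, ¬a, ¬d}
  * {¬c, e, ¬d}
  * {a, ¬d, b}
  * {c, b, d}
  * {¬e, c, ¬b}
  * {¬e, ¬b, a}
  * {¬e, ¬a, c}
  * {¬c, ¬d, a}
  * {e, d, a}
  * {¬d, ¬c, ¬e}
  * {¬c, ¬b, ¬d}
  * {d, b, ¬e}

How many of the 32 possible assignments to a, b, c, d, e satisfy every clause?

Satisfying assignments:
  a=0 b=1 c=0 d=1 e=0
  a=1 b=0 c=1 d=0 e=0
  a=1 b=1 c=0 d=0 e=0
  a=1 b=1 c=1 d=0 e=0
  a=1 b=1 c=1 d=0 e=1
That's 5 in total.

5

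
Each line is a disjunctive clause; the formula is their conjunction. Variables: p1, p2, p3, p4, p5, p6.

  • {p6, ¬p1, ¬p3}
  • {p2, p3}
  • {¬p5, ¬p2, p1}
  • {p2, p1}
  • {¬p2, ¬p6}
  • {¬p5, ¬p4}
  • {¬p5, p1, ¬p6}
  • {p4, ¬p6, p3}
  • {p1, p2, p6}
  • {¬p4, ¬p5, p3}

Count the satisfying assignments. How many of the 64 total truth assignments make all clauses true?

10

Case analysis on p1 and p2:
  p1=T, p2=T: remaining (p3,p4,p5,p6) ∈ {(F,F,F,F); (F,F,T,F); (F,T,F,F)} — 3.
  p1=T, p2=F: remaining (p3,p4,p5,p6) ∈ {(T,F,F,T); (T,F,T,T); (T,T,F,T)} — 3.
  p1=F, p2=T: remaining (p3,p4,p5,p6) ∈ {(F,F,F,F); (F,T,F,F); (T,F,F,F); (T,T,F,F)} — 4.
  p1=F, p2=F: a clause becomes empty — 0.
Total: 3 + 3 + 4 + 0 = 10.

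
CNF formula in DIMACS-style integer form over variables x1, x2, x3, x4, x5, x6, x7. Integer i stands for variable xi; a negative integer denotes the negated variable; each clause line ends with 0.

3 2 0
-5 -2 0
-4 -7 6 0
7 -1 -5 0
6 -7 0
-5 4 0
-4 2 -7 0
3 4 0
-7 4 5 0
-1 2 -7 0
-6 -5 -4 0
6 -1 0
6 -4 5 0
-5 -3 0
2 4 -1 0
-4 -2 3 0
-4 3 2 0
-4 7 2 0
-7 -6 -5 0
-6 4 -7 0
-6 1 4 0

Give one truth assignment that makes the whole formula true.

Set x1 = True and propagate.
  then x6 is forced to True.
Try x2 = True.
  then x5 is forced to False.
Try x3 = True.
The remaining clauses are satisfied by x4 = True, x7 = False.

x1=1  x2=1  x3=1  x4=1  x5=0  x6=1  x7=0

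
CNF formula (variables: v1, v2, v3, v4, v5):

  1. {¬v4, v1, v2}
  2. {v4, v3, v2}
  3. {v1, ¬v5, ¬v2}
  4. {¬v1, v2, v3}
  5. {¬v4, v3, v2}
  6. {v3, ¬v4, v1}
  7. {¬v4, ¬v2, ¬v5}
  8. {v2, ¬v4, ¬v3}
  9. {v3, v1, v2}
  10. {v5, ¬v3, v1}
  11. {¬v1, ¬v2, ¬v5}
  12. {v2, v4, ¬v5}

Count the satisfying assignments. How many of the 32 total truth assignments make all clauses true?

Satisfying assignments:
  v1=F v2=T v3=F v4=F v5=F
  v1=T v2=F v3=T v4=F v5=F
  v1=T v2=T v3=F v4=F v5=F
  v1=T v2=T v3=F v4=T v5=F
  v1=T v2=T v3=T v4=F v5=F
  v1=T v2=T v3=T v4=T v5=F
Count: 6.

6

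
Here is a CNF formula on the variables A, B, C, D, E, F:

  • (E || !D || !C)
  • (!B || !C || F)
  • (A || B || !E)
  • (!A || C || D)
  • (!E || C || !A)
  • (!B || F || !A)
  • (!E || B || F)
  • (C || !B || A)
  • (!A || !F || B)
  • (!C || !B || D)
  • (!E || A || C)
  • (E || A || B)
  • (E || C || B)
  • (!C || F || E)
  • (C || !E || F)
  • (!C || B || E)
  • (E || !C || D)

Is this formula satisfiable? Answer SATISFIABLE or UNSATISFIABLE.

Branch on A: take A = False.
Branch on B: take B = True.
  then C is forced to True.
  then F is forced to True.
  then D is forced to True.
  then E is forced to True.
So A = False, B = True, C = True, D = True, E = True, F = True is a satisfying assignment.

SATISFIABLE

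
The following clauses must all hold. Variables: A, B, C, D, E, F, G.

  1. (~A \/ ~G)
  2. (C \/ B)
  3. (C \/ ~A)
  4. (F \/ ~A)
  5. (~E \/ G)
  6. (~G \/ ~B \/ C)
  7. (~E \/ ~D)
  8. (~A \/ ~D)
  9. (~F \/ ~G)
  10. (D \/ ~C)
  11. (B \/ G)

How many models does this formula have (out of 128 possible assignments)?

8

Satisfying assignments:
  A=0 B=0 C=1 D=1 E=0 F=0 G=1
  A=0 B=1 C=0 D=0 E=0 F=0 G=0
  A=0 B=1 C=0 D=0 E=0 F=1 G=0
  A=0 B=1 C=0 D=1 E=0 F=0 G=0
  A=0 B=1 C=0 D=1 E=0 F=1 G=0
  A=0 B=1 C=1 D=1 E=0 F=0 G=0
  A=0 B=1 C=1 D=1 E=0 F=0 G=1
  A=0 B=1 C=1 D=1 E=0 F=1 G=0
Count: 8.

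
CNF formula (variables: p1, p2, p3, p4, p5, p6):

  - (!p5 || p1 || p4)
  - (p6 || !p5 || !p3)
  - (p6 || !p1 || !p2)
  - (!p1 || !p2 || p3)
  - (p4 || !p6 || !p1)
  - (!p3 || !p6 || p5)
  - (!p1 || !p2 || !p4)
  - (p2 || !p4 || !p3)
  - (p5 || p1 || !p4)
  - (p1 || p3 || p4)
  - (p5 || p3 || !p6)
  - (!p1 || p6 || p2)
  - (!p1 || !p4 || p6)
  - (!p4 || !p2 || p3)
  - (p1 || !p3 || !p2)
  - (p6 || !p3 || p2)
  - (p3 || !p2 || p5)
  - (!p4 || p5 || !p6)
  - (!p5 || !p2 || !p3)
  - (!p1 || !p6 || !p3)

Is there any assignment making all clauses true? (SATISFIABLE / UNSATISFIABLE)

SATISFIABLE

Try p1 = False.
Set p2 = False and propagate.
For the remaining variables, p3 = False, p4 = True, p5 = True, p6 = False works.
So p1=F, p2=F, p3=F, p4=T, p5=T, p6=F is a satisfying assignment.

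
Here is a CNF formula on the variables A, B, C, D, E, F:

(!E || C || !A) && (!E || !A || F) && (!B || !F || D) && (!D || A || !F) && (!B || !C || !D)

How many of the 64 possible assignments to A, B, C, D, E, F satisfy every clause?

Split on A, then D.
  A=1, D=1: 7 of the 16 assignments to (B,C,E,F) work.
  A=1, D=0: 7 of the 16 assignments to (B,C,E,F) work.
  A=0, D=1: E free; 3 ways for (B,C,F) × 2^1 = 6.
  A=0, D=0: C, E free; 3 ways for (B,F) × 2^2 = 12.
Total: 7 + 7 + 6 + 12 = 32.

32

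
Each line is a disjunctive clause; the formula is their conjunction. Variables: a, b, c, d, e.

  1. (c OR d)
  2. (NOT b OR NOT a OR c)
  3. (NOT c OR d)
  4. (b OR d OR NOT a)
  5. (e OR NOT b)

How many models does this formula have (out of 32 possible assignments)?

11

Case analysis on b and c:
  b=1, c=1: remaining (a,d,e) ∈ {(0,1,1); (1,1,1)} — 2.
  b=1, c=0: remaining (a,d,e) ∈ {(0,1,1)} — 1.
  b=0, c=1: remaining (a,d,e) ∈ {(0,1,0); (0,1,1); (1,1,0); (1,1,1)} — 4.
  b=0, c=0: remaining (a,d,e) ∈ {(0,1,0); (0,1,1); (1,1,0); (1,1,1)} — 4.
Total: 2 + 1 + 4 + 4 = 11.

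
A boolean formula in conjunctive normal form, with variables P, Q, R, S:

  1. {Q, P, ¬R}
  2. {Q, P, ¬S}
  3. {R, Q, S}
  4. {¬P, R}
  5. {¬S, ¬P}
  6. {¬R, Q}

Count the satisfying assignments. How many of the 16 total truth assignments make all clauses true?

Satisfying assignments:
  P=0 Q=1 R=0 S=0
  P=0 Q=1 R=0 S=1
  P=0 Q=1 R=1 S=0
  P=0 Q=1 R=1 S=1
  P=1 Q=1 R=1 S=0
Count: 5.

5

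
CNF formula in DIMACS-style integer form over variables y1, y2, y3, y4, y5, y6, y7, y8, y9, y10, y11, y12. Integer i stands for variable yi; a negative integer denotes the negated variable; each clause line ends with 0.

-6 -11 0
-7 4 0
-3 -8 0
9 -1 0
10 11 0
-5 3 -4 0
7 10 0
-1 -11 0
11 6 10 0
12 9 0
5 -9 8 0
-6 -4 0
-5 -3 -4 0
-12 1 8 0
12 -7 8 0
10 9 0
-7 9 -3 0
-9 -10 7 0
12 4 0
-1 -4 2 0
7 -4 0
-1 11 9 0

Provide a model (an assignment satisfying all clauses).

y1 = 0, y2 = 0, y3 = 0, y4 = 0, y5 = 1, y6 = 1, y7 = 0, y8 = 1, y9 = 0, y10 = 1, y11 = 0, y12 = 1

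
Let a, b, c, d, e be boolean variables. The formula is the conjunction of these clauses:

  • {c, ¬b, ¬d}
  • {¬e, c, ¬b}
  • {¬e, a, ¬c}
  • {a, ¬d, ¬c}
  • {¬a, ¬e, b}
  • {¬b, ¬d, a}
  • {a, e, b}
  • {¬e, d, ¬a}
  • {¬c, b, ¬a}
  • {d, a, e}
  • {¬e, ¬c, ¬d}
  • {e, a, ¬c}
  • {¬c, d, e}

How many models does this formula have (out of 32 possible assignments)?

The models are:
  a=0 b=0 c=0 d=0 e=1
  a=0 b=0 c=0 d=1 e=1
  a=1 b=0 c=0 d=0 e=0
  a=1 b=0 c=0 d=1 e=0
  a=1 b=1 c=0 d=0 e=0
  a=1 b=1 c=1 d=1 e=0
Count: 6.

6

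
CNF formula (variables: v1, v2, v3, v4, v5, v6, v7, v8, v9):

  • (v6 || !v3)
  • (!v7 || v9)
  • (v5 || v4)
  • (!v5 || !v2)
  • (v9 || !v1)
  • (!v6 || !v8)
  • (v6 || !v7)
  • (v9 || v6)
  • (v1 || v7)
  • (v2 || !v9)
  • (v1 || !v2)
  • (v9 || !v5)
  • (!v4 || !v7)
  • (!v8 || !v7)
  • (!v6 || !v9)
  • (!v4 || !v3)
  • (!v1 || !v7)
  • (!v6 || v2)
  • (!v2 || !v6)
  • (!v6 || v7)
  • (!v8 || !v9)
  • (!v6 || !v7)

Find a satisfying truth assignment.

v1=True, v2=True, v3=False, v4=True, v5=False, v6=False, v7=False, v8=False, v9=True

Pure literal: v3 appears only negated; assign v3 = False.
Pure literal: v8 appears only negated; assign v8 = False.
Set v1 = True and propagate.
  then v9 is forced to True.
  then v2 is forced to True.
  then v5 is forced to False.
  then v4 is forced to True.
  then v7 is forced to False.
  then v6 is forced to False.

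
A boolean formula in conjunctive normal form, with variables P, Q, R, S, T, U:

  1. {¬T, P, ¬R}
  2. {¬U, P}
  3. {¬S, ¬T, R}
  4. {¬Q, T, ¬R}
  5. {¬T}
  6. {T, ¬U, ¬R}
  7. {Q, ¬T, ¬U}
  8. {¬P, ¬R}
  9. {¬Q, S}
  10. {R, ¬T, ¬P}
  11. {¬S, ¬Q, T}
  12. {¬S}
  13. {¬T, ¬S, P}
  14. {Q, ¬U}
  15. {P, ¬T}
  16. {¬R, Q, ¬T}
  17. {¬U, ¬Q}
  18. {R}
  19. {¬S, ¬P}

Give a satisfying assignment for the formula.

P = F  Q = F  R = T  S = F  T = F  U = F

The clause (¬T) is unit: T must be False.
Unit propagation: (¬S) forces S = False.
The clause (¬Q) is unit: Q must be False.
Unit propagation: (¬U) forces U = False.
The clause (R) is unit: R must be True.
(¬P) is a unit clause, so P = False.
Every clause has at least one true literal under this assignment.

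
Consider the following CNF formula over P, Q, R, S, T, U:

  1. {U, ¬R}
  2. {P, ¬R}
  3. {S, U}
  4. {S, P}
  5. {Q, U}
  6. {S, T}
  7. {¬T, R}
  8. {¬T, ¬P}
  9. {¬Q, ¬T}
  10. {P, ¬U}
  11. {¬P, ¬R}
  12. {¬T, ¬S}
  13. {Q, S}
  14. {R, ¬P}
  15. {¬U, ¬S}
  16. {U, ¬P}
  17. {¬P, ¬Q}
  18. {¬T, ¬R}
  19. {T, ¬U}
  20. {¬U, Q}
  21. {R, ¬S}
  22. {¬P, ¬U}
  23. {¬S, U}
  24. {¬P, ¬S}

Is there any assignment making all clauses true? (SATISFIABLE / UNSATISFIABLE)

P = True:
  propagation gives T=False, S=True; an empty clause results — contradiction.
P = False:
  propagation gives R=False, S=True; an empty clause results — contradiction.
Every branch closes, so no satisfying assignment exists.

UNSATISFIABLE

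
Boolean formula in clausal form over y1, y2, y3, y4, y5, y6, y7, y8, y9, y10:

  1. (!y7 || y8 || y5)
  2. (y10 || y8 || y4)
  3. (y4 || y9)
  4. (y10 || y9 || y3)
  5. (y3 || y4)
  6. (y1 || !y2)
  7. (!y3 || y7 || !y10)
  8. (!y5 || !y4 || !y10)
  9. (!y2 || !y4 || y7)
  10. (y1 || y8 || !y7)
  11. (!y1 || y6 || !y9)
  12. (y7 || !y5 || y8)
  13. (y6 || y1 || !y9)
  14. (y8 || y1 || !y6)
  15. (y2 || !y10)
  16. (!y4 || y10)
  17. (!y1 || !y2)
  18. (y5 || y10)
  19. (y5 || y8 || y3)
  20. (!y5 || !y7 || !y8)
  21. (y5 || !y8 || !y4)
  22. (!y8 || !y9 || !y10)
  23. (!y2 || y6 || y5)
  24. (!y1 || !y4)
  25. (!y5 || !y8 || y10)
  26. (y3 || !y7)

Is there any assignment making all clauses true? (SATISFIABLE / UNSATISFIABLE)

y8 = True:
  y10 = True:
    propagation gives y2=True, y1=True; an empty clause results — contradiction.
  y10 = False:
    propagation gives y4=False, y9=True, y3=True, y5=True; an empty clause results — contradiction.
y8 = False:
  y1 = True:
    propagation gives y2=False, y10=False, y4=True; an empty clause results — contradiction.
  y1 = False:
    propagation gives y2=False, y7=False, y5=False, y6=False; an empty clause results — contradiction.
Every branch closes, so no satisfying assignment exists.

UNSATISFIABLE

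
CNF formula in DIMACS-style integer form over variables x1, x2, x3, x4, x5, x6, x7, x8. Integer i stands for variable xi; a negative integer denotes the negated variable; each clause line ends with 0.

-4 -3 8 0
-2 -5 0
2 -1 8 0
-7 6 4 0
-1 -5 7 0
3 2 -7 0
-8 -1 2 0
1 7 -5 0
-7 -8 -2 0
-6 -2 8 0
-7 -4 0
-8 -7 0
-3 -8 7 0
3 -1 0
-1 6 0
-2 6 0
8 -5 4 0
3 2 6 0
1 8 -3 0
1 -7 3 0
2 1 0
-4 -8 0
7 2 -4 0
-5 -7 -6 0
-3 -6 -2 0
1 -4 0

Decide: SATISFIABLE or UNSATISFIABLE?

SATISFIABLE

x5 occurs only negated in the remaining clauses — set x5 = False.
Try x1 = False.
  then x2 is forced to True.
  then x6 is forced to True.
  then x8 is forced to True.
  then x7 is forced to False.
  then x3 is forced to False.
  then x4 is forced to False.
So x1=F, x2=T, x3=F, x4=F, x5=F, x6=T, x7=F, x8=T is a satisfying assignment.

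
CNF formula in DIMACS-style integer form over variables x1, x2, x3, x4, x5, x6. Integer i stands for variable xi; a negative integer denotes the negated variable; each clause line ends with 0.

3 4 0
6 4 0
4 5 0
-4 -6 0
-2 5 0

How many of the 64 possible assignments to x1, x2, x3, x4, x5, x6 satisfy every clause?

Split on x4, then x5.
  x4=1, x5=1: forces x6=0; x1, x2, x3 free → 2^3 = 8.
  x4=1, x5=0: remaining (x1,x2,x3,x6) ∈ {(0,0,0,0); (0,0,1,0); (1,0,0,0); (1,0,1,0)} — 4.
  x4=0, x5=1: remaining (x1,x2,x3,x6) ∈ {(0,0,1,1); (0,1,1,1); (1,0,1,1); (1,1,1,1)} — 4.
  x4=0, x5=0: a clause becomes empty — 0.
Total: 8 + 4 + 4 + 0 = 16.

16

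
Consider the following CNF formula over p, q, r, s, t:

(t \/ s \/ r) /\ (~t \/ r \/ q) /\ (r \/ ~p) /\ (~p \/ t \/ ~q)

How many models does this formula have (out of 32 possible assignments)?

18

Case analysis on r and t:
  r=T, t=T: p, q, s free → 2^3 = 8.
  r=T, t=F: s free; 3 ways for (p,q) × 2^1 = 6.
  r=F, t=T: remaining (p,q,s) ∈ {(F,T,F); (F,T,T)} — 2.
  r=F, t=F: remaining (p,q,s) ∈ {(F,F,T); (F,T,T)} — 2.
Total: 8 + 6 + 2 + 2 = 18.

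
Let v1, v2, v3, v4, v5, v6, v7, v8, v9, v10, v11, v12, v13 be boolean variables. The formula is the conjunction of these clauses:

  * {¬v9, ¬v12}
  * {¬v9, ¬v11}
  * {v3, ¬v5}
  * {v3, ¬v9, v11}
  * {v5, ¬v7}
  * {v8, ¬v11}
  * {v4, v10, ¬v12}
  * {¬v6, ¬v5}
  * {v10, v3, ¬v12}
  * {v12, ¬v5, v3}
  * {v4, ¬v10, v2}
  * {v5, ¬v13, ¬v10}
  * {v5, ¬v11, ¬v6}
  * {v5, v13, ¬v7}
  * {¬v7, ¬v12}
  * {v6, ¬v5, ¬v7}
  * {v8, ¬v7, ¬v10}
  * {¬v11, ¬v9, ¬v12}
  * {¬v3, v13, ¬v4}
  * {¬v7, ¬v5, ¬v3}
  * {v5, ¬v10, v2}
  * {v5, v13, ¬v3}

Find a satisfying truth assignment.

v1=F  v2=F  v3=T  v4=T  v5=F  v6=T  v7=F  v8=T  v9=F  v10=F  v11=F  v12=T  v13=T

Pure literal: v7 appears only negated; assign v7 = False.
Pure literal: v8 appears only positively; assign v8 = True.
Try v2 = False.
For the remaining variables, v1 = False, v3 = True, v4 = True, v5 = False, v6 = True, v9 = False, v10 = False, v11 = False, v12 = True, v13 = True works.
Every clause has at least one true literal under this assignment.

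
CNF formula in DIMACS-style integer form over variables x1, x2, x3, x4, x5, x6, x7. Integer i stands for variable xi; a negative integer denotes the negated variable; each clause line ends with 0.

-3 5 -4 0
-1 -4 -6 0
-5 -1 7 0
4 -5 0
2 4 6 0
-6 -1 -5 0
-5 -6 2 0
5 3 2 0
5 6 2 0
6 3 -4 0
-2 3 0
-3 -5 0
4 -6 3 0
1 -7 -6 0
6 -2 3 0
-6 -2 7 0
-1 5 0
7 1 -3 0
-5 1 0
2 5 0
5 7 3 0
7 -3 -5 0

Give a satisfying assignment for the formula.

Branch on x1: take x1 = False.
  then x5 is forced to False.
  then x2 is forced to True.
  then x3 is forced to True.
  then x4 is forced to False.
  then x7 is forced to True.
  then x6 is forced to False.
Every clause has at least one true literal under this assignment.

x1=False, x2=True, x3=True, x4=False, x5=False, x6=False, x7=True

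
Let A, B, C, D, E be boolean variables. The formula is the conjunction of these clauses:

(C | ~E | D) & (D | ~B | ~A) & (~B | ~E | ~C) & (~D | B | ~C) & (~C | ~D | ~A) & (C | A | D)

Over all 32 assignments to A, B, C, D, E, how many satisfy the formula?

15

Split on C, then D.
  C=1, D=1: remaining (A,B,E) ∈ {(0,1,0)} — 1.
  C=1, D=0: 5 of the 8 assignments to (A,B,E) work.
  C=0, D=1: A, B, E free → 2^3 = 8.
  C=0, D=0: remaining (A,B,E) ∈ {(1,0,0)} — 1.
Total: 1 + 5 + 8 + 1 = 15.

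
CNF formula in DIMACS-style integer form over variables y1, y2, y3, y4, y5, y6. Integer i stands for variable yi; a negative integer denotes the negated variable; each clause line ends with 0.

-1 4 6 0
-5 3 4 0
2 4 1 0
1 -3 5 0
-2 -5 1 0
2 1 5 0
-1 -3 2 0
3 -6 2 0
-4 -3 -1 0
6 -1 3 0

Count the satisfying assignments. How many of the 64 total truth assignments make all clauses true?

12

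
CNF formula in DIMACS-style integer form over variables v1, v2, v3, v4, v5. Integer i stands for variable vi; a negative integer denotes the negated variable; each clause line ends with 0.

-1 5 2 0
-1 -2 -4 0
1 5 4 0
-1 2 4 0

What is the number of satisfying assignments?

18

Split on v1, then v2.
  v1=T, v2=T: remaining (v3,v4,v5) ∈ {(F,F,F); (F,F,T); (T,F,F); (T,F,T)} — 4.
  v1=T, v2=F: remaining (v3,v4,v5) ∈ {(F,T,T); (T,T,T)} — 2.
  v1=F, v2=T: v3 free; 3 ways for (v4,v5) × 2^1 = 6.
  v1=F, v2=F: v3 free; 3 ways for (v4,v5) × 2^1 = 6.
Total: 4 + 2 + 6 + 6 = 18.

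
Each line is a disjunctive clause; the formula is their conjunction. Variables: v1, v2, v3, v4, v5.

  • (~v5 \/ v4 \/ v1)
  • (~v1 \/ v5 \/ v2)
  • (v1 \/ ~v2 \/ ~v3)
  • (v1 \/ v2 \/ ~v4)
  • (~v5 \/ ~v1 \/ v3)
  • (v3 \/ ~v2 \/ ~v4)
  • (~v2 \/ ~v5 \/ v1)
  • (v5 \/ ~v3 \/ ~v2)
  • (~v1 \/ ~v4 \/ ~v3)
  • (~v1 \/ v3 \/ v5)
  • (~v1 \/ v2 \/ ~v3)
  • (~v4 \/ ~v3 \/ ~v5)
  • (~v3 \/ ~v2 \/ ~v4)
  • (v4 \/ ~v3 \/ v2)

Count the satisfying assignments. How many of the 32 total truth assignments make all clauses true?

Satisfying assignments:
  v1=F v2=F v3=F v4=F v5=F
  v1=F v2=T v3=F v4=F v5=F
  v1=T v2=T v3=T v4=F v5=T
That's 3 in total.

3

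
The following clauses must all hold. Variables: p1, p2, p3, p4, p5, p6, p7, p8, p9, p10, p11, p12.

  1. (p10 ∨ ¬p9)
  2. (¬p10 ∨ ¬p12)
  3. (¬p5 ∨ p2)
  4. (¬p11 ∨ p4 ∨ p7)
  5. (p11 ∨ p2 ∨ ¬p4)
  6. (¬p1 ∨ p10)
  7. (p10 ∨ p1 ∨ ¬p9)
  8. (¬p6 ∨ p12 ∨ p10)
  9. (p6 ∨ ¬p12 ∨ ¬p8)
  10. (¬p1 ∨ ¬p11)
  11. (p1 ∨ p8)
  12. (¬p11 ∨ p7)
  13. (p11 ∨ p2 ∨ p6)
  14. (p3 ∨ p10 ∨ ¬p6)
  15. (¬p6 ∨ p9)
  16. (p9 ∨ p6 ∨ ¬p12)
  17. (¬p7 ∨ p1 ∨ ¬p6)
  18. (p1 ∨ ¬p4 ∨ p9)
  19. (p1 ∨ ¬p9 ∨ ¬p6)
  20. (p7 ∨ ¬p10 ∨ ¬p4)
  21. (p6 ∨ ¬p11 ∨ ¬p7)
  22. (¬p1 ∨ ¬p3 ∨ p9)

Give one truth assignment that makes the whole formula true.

p1 = 1, p2 = 1, p3 = 0, p4 = 0, p5 = 1, p6 = 0, p7 = 1, p8 = 0, p9 = 0, p10 = 1, p11 = 0, p12 = 0

p2 occurs only positively in the remaining clauses — set p2 = True.
Set p1 = True and propagate.
  then p10 is forced to True.
  then p12 is forced to False.
  then p11 is forced to False.
Branch on p3: take p3 = False.
Branch on p4: take p4 = False.
The remaining clauses are satisfied by p5 = True, p6 = False, p7 = True, p8 = False, p9 = False.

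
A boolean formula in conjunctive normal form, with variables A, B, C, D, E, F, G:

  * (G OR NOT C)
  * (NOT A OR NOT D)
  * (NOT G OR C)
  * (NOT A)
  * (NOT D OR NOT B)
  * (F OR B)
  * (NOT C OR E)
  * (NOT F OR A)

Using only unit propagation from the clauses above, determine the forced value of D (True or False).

False

Unit clause (NOT A) sets A = False.
From (A OR NOT F) and A = False: F = False.
(F OR B) with F = False leaves only B, so B = True.
(NOT B OR NOT D): since B = True, the clause reduces to (NOT D). D = False.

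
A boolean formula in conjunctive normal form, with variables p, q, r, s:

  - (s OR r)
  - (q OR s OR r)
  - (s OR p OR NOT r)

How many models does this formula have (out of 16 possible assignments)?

10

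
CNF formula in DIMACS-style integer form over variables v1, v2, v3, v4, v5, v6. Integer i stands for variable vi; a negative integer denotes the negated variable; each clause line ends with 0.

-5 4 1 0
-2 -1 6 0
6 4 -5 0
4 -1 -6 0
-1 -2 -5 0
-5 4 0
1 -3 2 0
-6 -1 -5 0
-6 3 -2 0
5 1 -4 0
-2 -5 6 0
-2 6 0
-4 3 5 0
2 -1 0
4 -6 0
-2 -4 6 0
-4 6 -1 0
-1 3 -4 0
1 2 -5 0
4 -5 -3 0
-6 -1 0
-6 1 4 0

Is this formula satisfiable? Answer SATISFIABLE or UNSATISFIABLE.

SATISFIABLE

Set v1 = False and propagate.
Set v2 = False and propagate.
  then v3 is forced to False.
  then v5 is forced to False.
  then v4 is forced to False.
  then v6 is forced to False.
So v1 = F, v2 = F, v3 = F, v4 = F, v5 = F, v6 = F is a satisfying assignment.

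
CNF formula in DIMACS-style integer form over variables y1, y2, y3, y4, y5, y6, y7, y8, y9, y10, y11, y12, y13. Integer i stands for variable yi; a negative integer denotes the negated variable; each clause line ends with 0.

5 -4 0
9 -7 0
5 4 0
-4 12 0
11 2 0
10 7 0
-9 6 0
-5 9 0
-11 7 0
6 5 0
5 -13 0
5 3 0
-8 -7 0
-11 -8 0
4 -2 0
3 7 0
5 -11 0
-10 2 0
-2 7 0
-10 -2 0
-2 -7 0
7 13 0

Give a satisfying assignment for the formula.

Pure literal: y6 appears only positively; assign y6 = True.
y8 occurs only negated in the remaining clauses — set y8 = False.
Branch on y2: take y2 = False.
  then y11 is forced to True.
  then y7 is forced to True.
  then y9 is forced to True.
  then y5 is forced to True.
  then y10 is forced to False.
Branch on y4: take y4 = True.
  then y12 is forced to True.
y1, y3, y13 are now unconstrained; take y1 = False, y3 = False, y13 = False.
Every clause has at least one true literal under this assignment.
Check each clause:
  1. (!y4 || y5) — y5 is true.
  2. (!y7 || y9) — y9 is true.
  3. (y4 || y5) — y4 is true.
  4. (!y4 || y12) — y12 is true.
  5. (y11 || y2) — y11 is true.
  6. (y7 || y10) — y7 is true.
  7. (!y9 || y6) — y6 is true.
  8. (y9 || !y5) — y9 is true.
  9. (!y11 || y7) — y7 is true.
  10. (y6 || y5) — y5 is true.
  11. (!y13 || y5) — !y13 is true.
  12. (y5 || y3) — y5 is true.
  13. (!y7 || !y8) — !y8 is true.
  14. (!y8 || !y11) — !y8 is true.
  15. (!y2 || y4) — y4 is true.
  16. (y7 || y3) — y7 is true.
  17. (!y11 || y5) — y5 is true.
  18. (!y10 || y2) — !y10 is true.
  19. (!y2 || y7) — !y2 is true.
  20. (!y2 || !y10) — !y10 is true.
  21. (!y2 || !y7) — !y2 is true.
  22. (y13 || y7) — y7 is true.

y1=0, y2=0, y3=0, y4=1, y5=1, y6=1, y7=1, y8=0, y9=1, y10=0, y11=1, y12=1, y13=0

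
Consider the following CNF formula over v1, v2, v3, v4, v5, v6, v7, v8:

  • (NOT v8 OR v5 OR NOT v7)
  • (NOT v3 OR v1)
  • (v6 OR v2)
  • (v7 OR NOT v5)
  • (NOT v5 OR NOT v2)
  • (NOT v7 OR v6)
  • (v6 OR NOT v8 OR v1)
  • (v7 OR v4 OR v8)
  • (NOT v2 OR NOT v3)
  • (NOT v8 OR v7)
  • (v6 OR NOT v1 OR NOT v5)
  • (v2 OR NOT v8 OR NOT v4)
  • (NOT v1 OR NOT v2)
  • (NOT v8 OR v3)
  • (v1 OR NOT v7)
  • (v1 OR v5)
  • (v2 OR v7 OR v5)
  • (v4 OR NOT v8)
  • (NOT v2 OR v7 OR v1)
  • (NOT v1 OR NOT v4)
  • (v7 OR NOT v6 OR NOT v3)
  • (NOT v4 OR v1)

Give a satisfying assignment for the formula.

v1 = T, v2 = F, v3 = T, v4 = F, v5 = F, v6 = T, v7 = T, v8 = F

Set v1 = True and propagate.
  then v2 is forced to False.
  then v6 is forced to True.
  then v4 is forced to False.
  then v8 is forced to False.
  then v7 is forced to True.
v3, v5 are now unconstrained; take v3 = True, v5 = False.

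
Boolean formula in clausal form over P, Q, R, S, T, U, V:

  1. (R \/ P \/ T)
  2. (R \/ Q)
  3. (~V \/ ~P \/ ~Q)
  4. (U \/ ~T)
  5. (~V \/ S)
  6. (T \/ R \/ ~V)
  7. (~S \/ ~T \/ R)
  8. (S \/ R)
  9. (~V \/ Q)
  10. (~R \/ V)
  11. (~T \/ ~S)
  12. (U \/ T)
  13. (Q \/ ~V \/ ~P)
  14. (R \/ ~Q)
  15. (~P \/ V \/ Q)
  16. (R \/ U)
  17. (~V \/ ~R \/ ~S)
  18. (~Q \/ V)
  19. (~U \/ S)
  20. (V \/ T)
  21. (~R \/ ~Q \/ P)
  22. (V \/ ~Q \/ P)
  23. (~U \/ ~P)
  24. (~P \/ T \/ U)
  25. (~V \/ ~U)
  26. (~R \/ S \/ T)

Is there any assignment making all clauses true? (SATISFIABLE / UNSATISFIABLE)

V = True:
  propagation gives S=True, Q=True, P=False, T=False; an empty clause results — contradiction.
V = False:
  propagation gives R=False, Q=True; an empty clause results — contradiction.
Every branch closes, so no satisfying assignment exists.

UNSATISFIABLE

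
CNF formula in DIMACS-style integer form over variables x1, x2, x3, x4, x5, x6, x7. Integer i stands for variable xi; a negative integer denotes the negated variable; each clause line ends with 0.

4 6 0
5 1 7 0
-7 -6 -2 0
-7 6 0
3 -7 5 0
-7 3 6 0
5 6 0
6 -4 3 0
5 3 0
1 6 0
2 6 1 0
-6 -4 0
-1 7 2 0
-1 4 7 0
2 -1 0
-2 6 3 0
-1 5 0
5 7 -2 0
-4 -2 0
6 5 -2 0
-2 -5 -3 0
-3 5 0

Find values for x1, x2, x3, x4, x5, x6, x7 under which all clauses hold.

x1 = 0, x2 = 1, x3 = 0, x4 = 0, x5 = 1, x6 = 1, x7 = 0

Set x1 = False and propagate.
  then x6 is forced to True.
  then x4 is forced to False.
Try x2 = True.
  then x7 is forced to False.
  then x5 is forced to True.
  then x3 is forced to False.
Every clause has at least one true literal under this assignment.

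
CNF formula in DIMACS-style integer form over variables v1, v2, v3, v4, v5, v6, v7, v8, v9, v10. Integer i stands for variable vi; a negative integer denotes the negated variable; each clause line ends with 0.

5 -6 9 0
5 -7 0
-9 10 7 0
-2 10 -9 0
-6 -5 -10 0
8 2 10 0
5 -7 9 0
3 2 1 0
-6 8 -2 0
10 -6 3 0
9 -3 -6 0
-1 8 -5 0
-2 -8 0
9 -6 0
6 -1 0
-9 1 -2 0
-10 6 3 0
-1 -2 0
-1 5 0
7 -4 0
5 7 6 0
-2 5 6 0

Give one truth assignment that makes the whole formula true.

v1=False, v2=True, v3=True, v4=False, v5=True, v6=False, v7=True, v8=False, v9=False, v10=False

Pure literal: v4 appears only negated; assign v4 = False.
Try v1 = False.
For the remaining variables, v2 = True, v3 = True, v5 = True, v6 = False, v7 = True, v8 = False, v9 = False, v10 = False works.
Every clause has at least one true literal under this assignment.
Check each clause:
  1. (NOT v6 OR v5 OR v9) — NOT v6 is true.
  2. (NOT v7 OR v5) — v5 is true.
  3. (NOT v9 OR v7 OR v10) — v7 is true.
  4. (NOT v2 OR v10 OR NOT v9) — NOT v9 is true.
  5. (NOT v5 OR NOT v6 OR NOT v10) — NOT v6 is true.
  6. (v8 OR v10 OR v2) — v2 is true.
  7. (NOT v7 OR v9 OR v5) — v5 is true.
  8. (v3 OR v2 OR v1) — v2 is true.
  9. (v8 OR NOT v6 OR NOT v2) — NOT v6 is true.
  10. (v10 OR v3 OR NOT v6) — NOT v6 is true.
  11. (v9 OR NOT v6 OR NOT v3) — NOT v6 is true.
  12. (NOT v1 OR v8 OR NOT v5) — NOT v1 is true.
  13. (NOT v8 OR NOT v2) — NOT v8 is true.
  14. (NOT v6 OR v9) — NOT v6 is true.
  15. (v6 OR NOT v1) — NOT v1 is true.
  16. (v1 OR NOT v2 OR NOT v9) — NOT v9 is true.
  17. (NOT v10 OR v6 OR v3) — v3 is true.
  18. (NOT v1 OR NOT v2) — NOT v1 is true.
  19. (v5 OR NOT v1) — v5 is true.
  20. (NOT v4 OR v7) — NOT v4 is true.
  21. (v6 OR v7 OR v5) — v5 is true.
  22. (v5 OR NOT v2 OR v6) — v5 is true.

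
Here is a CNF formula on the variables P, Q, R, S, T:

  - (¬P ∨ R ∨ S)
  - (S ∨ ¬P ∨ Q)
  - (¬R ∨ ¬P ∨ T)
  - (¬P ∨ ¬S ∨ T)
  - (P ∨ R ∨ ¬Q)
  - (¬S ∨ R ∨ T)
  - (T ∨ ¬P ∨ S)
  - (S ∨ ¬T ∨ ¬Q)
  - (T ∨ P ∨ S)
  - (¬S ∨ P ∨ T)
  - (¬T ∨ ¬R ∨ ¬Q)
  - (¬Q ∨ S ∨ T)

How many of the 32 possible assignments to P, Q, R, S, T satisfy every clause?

Split on S, then T.
  S=1, T=1: 5 of the 8 assignments to (P,Q,R) work.
  S=1, T=0: a clause becomes empty — 0.
  S=0, T=1: remaining (P,Q,R) ∈ {(0,0,0); (0,0,1)} — 2.
  S=0, T=0: a clause becomes empty — 0.
Total: 5 + 0 + 2 + 0 = 7.

7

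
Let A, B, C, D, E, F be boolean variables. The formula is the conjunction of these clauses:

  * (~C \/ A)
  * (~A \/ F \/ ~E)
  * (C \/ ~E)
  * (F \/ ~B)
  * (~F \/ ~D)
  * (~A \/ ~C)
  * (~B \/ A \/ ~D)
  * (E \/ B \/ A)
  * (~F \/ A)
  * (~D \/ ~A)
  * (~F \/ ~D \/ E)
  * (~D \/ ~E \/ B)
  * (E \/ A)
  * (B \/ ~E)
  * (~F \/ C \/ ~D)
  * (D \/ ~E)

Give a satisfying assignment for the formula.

A = T, B = F, C = F, D = F, E = F, F = F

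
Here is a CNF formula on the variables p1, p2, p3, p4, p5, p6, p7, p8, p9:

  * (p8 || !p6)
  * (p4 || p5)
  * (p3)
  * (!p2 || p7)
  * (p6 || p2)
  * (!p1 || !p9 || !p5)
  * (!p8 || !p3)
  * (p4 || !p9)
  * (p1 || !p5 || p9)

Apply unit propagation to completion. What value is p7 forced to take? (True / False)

True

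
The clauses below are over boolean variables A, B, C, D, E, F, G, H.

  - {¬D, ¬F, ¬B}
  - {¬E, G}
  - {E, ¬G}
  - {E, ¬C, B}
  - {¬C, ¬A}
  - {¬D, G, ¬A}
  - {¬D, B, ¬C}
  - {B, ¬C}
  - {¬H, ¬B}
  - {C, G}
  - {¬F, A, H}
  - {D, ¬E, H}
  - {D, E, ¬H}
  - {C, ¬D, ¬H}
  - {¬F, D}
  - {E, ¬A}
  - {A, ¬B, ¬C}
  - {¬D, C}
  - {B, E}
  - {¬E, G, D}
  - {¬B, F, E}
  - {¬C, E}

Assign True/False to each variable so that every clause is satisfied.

A=False, B=False, C=False, D=False, E=True, F=False, G=True, H=True

Check each clause:
  1. {¬F, ¬D, ¬B} — ¬F is true.
  2. {¬E, G} — G is true.
  3. {¬G, E} — E is true.
  4. {E, ¬C, B} — ¬C is true.
  5. {¬A, ¬C} — ¬C is true.
  6. {G, ¬A, ¬D} — ¬D is true.
  7. {B, ¬C, ¬D} — ¬D is true.
  8. {B, ¬C} — ¬C is true.
  9. {¬B, ¬H} — ¬B is true.
  10. {G, C} — G is true.
  11. {H, ¬F, A} — H is true.
  12. {¬E, D, H} — H is true.
  13. {E, ¬H, D} — E is true.
  14. {¬D, C, ¬H} — ¬D is true.
  15. {¬F, D} — ¬F is true.
  16. {¬A, E} — E is true.
  17. {¬C, A, ¬B} — ¬C is true.
  18. {C, ¬D} — ¬D is true.
  19. {E, B} — E is true.
  20. {D, ¬E, G} — G is true.
  21. {¬B, F, E} — E is true.
  22. {¬C, E} — E is true.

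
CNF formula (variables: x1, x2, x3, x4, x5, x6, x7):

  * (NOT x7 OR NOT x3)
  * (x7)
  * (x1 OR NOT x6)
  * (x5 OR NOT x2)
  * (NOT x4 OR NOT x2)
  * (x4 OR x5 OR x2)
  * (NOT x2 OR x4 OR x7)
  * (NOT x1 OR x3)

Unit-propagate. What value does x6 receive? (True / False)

False

Unit clause (x7) sets x7 = True.
In (NOT x3 OR NOT x7), NOT x7 is now false; NOT x3 must hold, so x3 = False.
In (x3 OR NOT x1), x3 is now false; NOT x1 must hold, so x1 = False.
From (NOT x6 OR x1) and x1 = False: x6 = False.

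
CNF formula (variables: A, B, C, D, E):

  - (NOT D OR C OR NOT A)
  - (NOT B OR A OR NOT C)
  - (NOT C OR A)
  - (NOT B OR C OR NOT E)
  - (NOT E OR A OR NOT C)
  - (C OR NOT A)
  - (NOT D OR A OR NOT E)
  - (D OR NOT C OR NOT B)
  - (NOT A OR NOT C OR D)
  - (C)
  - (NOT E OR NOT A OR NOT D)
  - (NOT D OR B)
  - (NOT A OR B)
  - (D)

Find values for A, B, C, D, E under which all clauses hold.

The clause (C) is unit: C must be True.
Unit propagation: (A) forces A = True.
(D) is a unit clause, so D = True.
(NOT E) is a unit clause, so E = False.
(B) is a unit clause, so B = True.
Check each clause:
  1. (NOT A OR NOT D OR C) — C is true.
  2. (NOT C OR NOT B OR A) — A is true.
  3. (A OR NOT C) — A is true.
  4. (C OR NOT E OR NOT B) — C is true.
  5. (NOT C OR A OR NOT E) — A is true.
  6. (NOT A OR C) — C is true.
  7. (NOT D OR NOT E OR A) — A is true.
  8. (NOT B OR NOT C OR D) — D is true.
  9. (NOT C OR D OR NOT A) — D is true.
  10. (C) — C is true.
  11. (NOT D OR NOT E OR NOT A) — NOT E is true.
  12. (NOT D OR B) — B is true.
  13. (B OR NOT A) — B is true.
  14. (D) — D is true.

A=1, B=1, C=1, D=1, E=0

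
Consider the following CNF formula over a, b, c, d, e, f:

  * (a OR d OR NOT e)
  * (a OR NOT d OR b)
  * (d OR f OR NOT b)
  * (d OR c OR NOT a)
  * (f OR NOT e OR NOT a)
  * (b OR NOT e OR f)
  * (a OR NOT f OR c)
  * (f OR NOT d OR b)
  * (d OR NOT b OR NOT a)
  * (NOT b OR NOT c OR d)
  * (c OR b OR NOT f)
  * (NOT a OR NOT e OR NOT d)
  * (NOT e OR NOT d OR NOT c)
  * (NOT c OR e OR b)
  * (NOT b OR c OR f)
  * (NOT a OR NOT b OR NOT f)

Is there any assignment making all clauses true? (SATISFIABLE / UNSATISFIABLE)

Branch on a: take a = False.
The remaining clauses are satisfied by b = True, c = True, d = True, e = False, f = False.
Every clause has at least one true literal under this assignment.
So a = 0, b = 1, c = 1, d = 1, e = 0, f = 0 is a satisfying assignment.

SATISFIABLE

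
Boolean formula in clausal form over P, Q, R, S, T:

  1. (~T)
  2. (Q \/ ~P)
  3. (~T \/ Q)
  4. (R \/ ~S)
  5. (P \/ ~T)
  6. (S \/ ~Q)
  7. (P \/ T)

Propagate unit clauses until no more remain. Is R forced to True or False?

(~T) is a unit clause: T = False.
From (P \/ T) and T = False: P = True.
From (Q \/ ~P) and P = True: Q = True.
(S \/ ~Q): since Q = True, the clause reduces to (S). S = True.
In (~S \/ R), ~S is now false; R must hold, so R = True.

True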